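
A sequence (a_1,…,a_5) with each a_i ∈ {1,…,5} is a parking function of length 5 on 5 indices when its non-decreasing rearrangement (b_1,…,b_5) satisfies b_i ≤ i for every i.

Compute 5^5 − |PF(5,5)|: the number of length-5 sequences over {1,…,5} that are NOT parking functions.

|PF(5,5)| = (5+1−5)·(5+1)^{5−1} = 1·1296 = 1296 (Konheim–Weiss)
E.g. (4,5,4,4,1) → sorted (1,4,4,4,5): b_2=4>2, not a PF.
Total 3125; non-PF = 3125−1296 = 1829

1829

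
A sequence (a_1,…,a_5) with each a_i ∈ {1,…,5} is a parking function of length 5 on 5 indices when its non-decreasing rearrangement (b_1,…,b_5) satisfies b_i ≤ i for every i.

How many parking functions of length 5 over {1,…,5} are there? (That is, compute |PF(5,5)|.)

1296

Count = 1·6^4 = 1·1296 = 1296 (Konheim–Weiss)
E.g. (4,1,1,1,1) → sorted (1,1,1,1,4): b_i ≤ i ∀i, a PF.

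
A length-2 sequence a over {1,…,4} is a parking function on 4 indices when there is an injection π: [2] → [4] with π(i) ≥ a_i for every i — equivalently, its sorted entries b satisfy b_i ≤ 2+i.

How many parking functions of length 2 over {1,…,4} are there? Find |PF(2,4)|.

15

#PF = (4−2+1)·(4+1)^(2−1) = 3·5 = 15 (Konheim–Weiss)
Example (3,4) → sorted (3,4): b_i ≤ 2+i ∀i, a PF.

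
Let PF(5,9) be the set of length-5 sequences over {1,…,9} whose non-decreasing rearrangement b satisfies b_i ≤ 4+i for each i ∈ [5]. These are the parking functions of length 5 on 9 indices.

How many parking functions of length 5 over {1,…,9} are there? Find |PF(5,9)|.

50000

|PF| = (9−5+1)·(9+1)^(5−1) = 5 · 10000 = 50000 (Pollak)
Example (9,4,6,8,5) → sorted (4,5,6,8,9): b_i ≤ 4+i ∀i, a PF.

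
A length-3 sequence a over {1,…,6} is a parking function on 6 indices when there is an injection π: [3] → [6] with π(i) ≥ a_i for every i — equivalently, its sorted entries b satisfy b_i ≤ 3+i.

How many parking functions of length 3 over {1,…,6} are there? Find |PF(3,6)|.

Count = (7−3)·7^(3−1) = 4×49 = 196 (Konheim–Weiss)
Example (5,2,6) → sorted (2,5,6): b_i ≤ 3+i ∀i, a PF.

196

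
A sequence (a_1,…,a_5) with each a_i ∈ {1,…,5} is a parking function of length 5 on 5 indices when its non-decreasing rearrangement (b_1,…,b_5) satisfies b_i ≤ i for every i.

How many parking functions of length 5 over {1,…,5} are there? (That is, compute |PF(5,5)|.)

1296

Count = (5+1−5)·(5+1)^{5−1} = 1 · 1296 = 1296 (Pollak)
E.g. (3,2,3,1,4) → sorted (1,2,3,3,4): b_i ≤ i ∀i, a PF.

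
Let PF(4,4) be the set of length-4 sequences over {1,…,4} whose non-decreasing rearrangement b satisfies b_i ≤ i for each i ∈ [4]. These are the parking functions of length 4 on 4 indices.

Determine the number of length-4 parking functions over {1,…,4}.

Count = (4+1−4)·(4+1)^{4−1} = 1×125 = 125
E.g. (2,1,3,3) → sorted (1,2,3,3): b_i ≤ i ∀i, a PF.

125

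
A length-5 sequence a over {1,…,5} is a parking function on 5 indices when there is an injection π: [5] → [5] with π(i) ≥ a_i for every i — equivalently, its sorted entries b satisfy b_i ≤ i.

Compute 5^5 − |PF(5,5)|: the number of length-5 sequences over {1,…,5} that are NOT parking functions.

1829

|PF| = (6−5)·6^(5−1) = 1×1296 = 1296
One tuple (2,5,5,4,5) → sorted (2,4,5,5,5): b_1=2>1, not a PF.
Total 3125; non-PF = 3125−1296 = 1829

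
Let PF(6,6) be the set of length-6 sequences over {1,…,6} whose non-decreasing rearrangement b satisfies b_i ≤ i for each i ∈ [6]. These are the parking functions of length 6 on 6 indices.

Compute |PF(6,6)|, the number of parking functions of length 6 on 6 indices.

Count = (6+1−6)·(6+1)^{6−1} = 1 · 16807 = 16807
Example (2,1,4,6,1,2) → sorted (1,1,2,2,4,6): b_i ≤ i ∀i, a PF.

16807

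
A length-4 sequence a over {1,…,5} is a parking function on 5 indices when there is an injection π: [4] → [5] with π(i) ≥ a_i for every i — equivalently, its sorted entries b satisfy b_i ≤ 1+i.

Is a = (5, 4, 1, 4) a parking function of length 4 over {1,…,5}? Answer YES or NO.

Rearranged: b = (1, 4, 4, 5).
  b_1=1 ≤ 2
  b_2=4 > 3
  fails at i=2 ⇒ NO

NO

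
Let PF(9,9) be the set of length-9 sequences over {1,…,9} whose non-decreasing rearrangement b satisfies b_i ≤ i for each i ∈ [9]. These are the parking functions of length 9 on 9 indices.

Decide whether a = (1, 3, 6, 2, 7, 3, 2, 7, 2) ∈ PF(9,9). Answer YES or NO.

Sorted: b = (1, 2, 2, 2, 3, 3, 6, 7, 7).
  b_1=1 ≤ 1
  b_2=2 ≤ 2
  b_3=2 ≤ 3
  b_4=2 ≤ 4
  b_5=3 ≤ 5
  b_6=3 ≤ 6
  b_7=6 ≤ 7
  b_8=7 ≤ 8
  b_9=7 ≤ 9
All bounds hold ⇒ YES

YES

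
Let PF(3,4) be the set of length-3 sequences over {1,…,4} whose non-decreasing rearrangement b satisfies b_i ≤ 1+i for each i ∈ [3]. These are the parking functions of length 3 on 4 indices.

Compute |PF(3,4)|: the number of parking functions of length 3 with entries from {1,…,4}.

|PF(3,4)| = (4−3+1)·(4+1)^(3−1) = 2×25 = 50 [KW]
E.g. (2,1,3) → sorted (1,2,3): b_i ≤ 1+i ∀i, a PF.

50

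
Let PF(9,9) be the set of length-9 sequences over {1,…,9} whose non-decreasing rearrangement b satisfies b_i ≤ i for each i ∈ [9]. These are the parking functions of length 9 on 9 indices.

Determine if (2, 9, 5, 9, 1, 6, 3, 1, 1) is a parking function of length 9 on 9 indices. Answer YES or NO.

NO

Sorted: b = (1, 1, 1, 2, 3, 5, 6, 9, 9).
  b_1=1 ≤ 1
  b_2=1 ≤ 2
  b_3=1 ≤ 3
  b_4=2 ≤ 4
  b_5=3 ≤ 5
  b_6=5 ≤ 6
  b_7=6 ≤ 7
  b_8=9 > 8
  fails at i=8 ⇒ NO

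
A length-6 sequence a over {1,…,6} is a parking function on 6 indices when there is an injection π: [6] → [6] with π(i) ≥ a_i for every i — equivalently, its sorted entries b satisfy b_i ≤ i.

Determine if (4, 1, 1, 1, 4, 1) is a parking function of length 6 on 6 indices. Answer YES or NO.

Sorted: b = (1, 1, 1, 1, 4, 4).
  b_1=1 ≤ 1
  b_2=1 ≤ 2
  b_3=1 ≤ 3
  b_4=1 ≤ 4
  b_5=4 ≤ 5
  b_6=4 ≤ 6
All bounds hold ⇒ YES

YES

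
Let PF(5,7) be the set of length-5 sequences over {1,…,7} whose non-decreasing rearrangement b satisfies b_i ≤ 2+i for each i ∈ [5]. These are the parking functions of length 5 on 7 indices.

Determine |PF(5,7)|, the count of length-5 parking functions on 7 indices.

Count = 3·8^4 = 3×4096 = 12288 [KW]
Check (2,3,4,6,4) → sorted (2,3,4,4,6): b_i ≤ 2+i ∀i, a PF.

12288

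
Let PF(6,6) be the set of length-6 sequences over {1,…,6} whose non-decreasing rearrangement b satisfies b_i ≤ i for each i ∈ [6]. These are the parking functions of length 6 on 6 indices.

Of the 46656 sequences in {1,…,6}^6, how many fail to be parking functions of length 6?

#PF = (7−6)·7^(6−1) = 1 · 16807 = 16807 (Pollak)
E.g. (4,5,6,6,1,5) → sorted (1,4,5,5,6,6): b_2=4>2, not a PF.
6^6 − 16807 = 46656 − 16807 = 29849

29849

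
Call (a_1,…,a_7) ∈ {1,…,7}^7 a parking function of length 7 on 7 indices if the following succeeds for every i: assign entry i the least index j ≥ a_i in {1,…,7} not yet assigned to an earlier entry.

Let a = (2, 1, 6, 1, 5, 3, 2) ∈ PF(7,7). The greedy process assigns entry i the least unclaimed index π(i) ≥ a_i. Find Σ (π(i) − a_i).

8

Σπ = 7·8/2 = 28 (π permutes [7]); Σa = 2+1+6+1+5+3+2 = 20; disp = 28−20 = 8.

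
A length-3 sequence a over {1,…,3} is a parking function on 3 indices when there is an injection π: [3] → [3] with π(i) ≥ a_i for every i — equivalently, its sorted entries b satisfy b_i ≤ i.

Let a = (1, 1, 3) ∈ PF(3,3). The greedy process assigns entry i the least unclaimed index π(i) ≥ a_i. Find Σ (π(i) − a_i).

1

Σπ = 6 ({1..3} each once); Σa = 1+1+3 = 5; disp = 6−5 = 1.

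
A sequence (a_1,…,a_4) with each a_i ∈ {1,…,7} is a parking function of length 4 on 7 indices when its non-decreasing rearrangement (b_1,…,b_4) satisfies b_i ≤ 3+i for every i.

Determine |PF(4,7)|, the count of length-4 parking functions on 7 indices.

2048

|PF(4,7)| = (7−4+1)·(7+1)^(4−1) = 4 · 512 = 2048 (Konheim–Weiss)
Check (4,6,6,3) → sorted (3,4,6,6): b_i ≤ 3+i ∀i, a PF.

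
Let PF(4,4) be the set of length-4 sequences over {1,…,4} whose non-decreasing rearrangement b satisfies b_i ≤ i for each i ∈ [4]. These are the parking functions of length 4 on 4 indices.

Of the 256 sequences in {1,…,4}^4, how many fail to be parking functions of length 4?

131

#PF = (4+1−4)·(4+1)^{4−1} = 1 · 125 = 125 (Pollak)
One tuple (2,3,2,4) → sorted (2,2,3,4): b_1=2>1, not a PF.
So 256 − 125 = 131 fail.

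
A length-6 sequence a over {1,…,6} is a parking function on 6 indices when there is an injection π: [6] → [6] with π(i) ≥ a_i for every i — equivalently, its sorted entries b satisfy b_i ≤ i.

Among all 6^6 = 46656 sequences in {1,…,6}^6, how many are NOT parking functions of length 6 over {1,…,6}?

29849

|PF| = (7−6)·7^(6−1) = 1·16807 = 16807 (Pollak)
Example (3,4,6,5,6,1) → sorted (1,3,4,5,6,6): b_2=3>2, not a PF.
Total 46656; non-PF = 46656−16807 = 29849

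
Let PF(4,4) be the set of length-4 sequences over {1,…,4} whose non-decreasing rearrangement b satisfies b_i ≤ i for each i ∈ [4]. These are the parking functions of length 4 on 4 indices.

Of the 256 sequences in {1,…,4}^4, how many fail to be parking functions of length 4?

131

|PF| = (5−4)·5^(4−1) = 1·125 = 125 (Konheim–Weiss)
Check (2,3,4,4) → sorted (2,3,4,4): b_1=2>1, not a PF.
4^4 − 125 = 256 − 125 = 131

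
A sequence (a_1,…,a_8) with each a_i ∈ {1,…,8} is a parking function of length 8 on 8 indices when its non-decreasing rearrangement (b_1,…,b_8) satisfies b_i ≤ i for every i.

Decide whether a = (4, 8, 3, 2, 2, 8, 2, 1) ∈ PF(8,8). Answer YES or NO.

NO

Rearranged: b = (1, 2, 2, 2, 3, 4, 8, 8).
  b_1=1 ≤ 1
  b_2=2 ≤ 2
  b_3=2 ≤ 3
  b_4=2 ≤ 4
  b_5=3 ≤ 5
  b_6=4 ≤ 6
  b_7=8 > 7
  fails at i=7 ⇒ NO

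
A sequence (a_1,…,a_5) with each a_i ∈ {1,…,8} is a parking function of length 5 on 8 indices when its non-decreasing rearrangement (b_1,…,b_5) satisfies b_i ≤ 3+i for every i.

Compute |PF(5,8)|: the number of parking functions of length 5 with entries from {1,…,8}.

#PF = 4·9^4 = 4·6561 = 26244 (Pollak)
E.g. (2,8,4,1,1) → sorted (1,1,2,4,8): b_i ≤ 3+i ∀i, a PF.

26244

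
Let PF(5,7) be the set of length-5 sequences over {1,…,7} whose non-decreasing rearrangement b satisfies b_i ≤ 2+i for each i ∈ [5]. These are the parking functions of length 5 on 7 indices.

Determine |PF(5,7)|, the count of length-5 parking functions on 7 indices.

Count = (7−5+1)·(7+1)^(5−1) = 3·4096 = 12288
One tuple (6,6,4,2,4) → sorted (2,4,4,6,6): b_i ≤ 2+i ∀i, a PF.

12288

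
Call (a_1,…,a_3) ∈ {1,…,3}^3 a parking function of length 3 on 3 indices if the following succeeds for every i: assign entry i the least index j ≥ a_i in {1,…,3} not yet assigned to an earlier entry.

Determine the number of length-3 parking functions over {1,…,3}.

#PF = (3−3+1)·(3+1)^(3−1) = 1 · 16 = 16 (Konheim–Weiss)
E.g. (2,2,1) → sorted (1,2,2): b_i ≤ i ∀i, a PF.

16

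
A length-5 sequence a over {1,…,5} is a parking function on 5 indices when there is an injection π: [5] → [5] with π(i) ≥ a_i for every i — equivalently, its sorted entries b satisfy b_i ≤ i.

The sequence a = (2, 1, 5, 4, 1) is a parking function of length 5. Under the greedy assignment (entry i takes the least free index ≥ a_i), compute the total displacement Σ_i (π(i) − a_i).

2

Σπ(i) = 1+…+5 = 15; Σa = 2+1+5+4+1 = 13; disp = 15−13 = 2.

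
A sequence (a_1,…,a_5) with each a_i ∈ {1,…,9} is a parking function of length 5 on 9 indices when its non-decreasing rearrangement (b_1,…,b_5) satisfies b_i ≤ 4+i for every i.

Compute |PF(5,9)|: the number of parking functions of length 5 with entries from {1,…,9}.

50000

|PF(5,9)| = (10−5)·10^(5−1) = 5·10000 = 50000 [KW]
E.g. (8,3,2,1,8) → sorted (1,2,3,8,8): b_i ≤ 4+i ∀i, a PF.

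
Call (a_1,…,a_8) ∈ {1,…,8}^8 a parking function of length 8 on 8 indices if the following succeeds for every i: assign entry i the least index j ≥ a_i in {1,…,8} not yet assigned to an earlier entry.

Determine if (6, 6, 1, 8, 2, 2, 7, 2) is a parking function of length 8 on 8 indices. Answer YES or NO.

Sorted: b = (1, 2, 2, 2, 6, 6, 7, 8).
  b_1=1 ≤ 1
  b_2=2 ≤ 2
  b_3=2 ≤ 3
  b_4=2 ≤ 4
  b_5=6 > 5
  fails at i=5 ⇒ NO

NO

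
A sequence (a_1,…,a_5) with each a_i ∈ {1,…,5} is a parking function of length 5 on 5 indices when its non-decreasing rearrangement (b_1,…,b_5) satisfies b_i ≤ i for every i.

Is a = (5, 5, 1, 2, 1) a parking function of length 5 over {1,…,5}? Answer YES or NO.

Sorted: b = (1, 1, 2, 5, 5).
  b_1=1 ≤ 1
  b_2=1 ≤ 2
  b_3=2 ≤ 3
  b_4=5 > 4
  fails at i=4 ⇒ NO

NO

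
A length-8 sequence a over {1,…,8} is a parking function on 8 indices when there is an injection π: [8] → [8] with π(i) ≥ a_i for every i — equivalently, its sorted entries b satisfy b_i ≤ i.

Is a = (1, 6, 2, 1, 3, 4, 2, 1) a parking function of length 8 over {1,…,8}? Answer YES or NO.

YES

Sorted: b = (1, 1, 1, 2, 2, 3, 4, 6).
  b_1=1 ≤ 1
  b_2=1 ≤ 2
  b_3=1 ≤ 3
  b_4=2 ≤ 4
  b_5=2 ≤ 5
  b_6=3 ≤ 6
  b_7=4 ≤ 7
  b_8=6 ≤ 8
All bounds hold ⇒ YES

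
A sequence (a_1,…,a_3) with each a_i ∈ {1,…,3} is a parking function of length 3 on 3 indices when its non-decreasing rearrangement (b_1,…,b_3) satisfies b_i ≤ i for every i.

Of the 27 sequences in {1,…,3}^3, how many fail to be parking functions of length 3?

|PF| = (4−3)·4^(3−1) = 1·16 = 16
One tuple (2,3,2) → sorted (2,2,3): b_1=2>1, not a PF.
3^3 − 16 = 27 − 16 = 11

11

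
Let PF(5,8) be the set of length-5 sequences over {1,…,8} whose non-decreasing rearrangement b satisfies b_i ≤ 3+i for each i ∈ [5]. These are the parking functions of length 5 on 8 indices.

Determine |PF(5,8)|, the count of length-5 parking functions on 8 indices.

26244

#PF = (9−5)·9^(5−1) = 4·6561 = 26244 (Konheim–Weiss)
E.g. (3,8,7,2,2) → sorted (2,2,3,7,8): b_i ≤ 3+i ∀i, a PF.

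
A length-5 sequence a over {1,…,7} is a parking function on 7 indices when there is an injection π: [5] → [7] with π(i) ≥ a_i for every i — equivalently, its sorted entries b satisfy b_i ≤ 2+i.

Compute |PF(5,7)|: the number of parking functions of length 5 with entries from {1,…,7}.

12288

Count = (7−5+1)·(7+1)^(5−1) = 3 · 4096 = 12288 (Konheim–Weiss)
One tuple (4,7,3,5,4) → sorted (3,4,4,5,7): b_i ≤ 2+i ∀i, a PF.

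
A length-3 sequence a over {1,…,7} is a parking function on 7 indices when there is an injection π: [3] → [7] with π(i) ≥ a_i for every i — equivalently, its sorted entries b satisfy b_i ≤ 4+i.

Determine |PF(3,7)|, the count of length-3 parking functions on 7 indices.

Count = (7−3+1)·(7+1)^(3−1) = 5 · 64 = 320 (Konheim–Weiss)
E.g. (2,4,4) → sorted (2,4,4): b_i ≤ 4+i ∀i, a PF.

320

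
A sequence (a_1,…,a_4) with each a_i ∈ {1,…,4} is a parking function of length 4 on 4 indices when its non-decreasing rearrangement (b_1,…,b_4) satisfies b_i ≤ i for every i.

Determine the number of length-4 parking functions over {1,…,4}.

Count = (4−4+1)·(4+1)^(4−1) = 1×125 = 125
E.g. (2,2,1,3) → sorted (1,2,2,3): b_i ≤ i ∀i, a PF.

125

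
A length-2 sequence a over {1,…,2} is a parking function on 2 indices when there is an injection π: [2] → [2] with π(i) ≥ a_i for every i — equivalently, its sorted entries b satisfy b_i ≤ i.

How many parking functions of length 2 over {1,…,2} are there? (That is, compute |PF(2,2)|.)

Count = (3−2)·3^(2−1) = 1×3 = 3
E.g. (1,1) → sorted (1,1): b_i ≤ i ∀i, a PF.

3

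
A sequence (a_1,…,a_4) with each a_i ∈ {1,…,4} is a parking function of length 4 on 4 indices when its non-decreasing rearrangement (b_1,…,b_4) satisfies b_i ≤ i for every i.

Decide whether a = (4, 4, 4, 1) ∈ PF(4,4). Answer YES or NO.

Sorted: b = (1, 4, 4, 4).
  b_1=1 ≤ 1
  b_2=4 > 2
  fails at i=2 ⇒ NO

NO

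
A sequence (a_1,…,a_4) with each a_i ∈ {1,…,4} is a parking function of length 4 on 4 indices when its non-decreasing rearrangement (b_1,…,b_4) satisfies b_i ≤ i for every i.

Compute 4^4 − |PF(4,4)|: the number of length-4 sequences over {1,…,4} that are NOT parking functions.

|PF(4,4)| = 1·5^3 = 1·125 = 125 (Pollak)
Check (2,2,2,3) → sorted (2,2,2,3): b_1=2>1, not a PF.
4^4 − 125 = 256 − 125 = 131

131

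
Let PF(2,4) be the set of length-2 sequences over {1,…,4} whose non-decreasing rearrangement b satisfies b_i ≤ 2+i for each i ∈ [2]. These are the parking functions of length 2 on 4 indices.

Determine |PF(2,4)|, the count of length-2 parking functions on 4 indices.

|PF| = 3·5^1 = 3×5 = 15 (Pollak)
Check (3,1) → sorted (1,3): b_i ≤ 2+i ∀i, a PF.

15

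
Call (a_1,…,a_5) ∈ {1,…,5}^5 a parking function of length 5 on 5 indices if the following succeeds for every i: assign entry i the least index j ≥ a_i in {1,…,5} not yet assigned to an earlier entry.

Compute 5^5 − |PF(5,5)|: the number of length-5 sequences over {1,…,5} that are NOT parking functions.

1829

#PF = (5−5+1)·(5+1)^(5−1) = 1×1296 = 1296 [KW]
Example (3,4,4,5,4) → sorted (3,4,4,4,5): b_1=3>1, not a PF.
Total 3125; non-PF = 3125−1296 = 1829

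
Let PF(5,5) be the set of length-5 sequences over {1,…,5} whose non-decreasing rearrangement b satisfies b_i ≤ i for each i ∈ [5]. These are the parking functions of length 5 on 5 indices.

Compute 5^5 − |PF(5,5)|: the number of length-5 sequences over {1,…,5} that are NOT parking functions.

1829

#PF = (5+1−5)·(5+1)^{5−1} = 1 · 1296 = 1296 (Pollak)
Check (1,3,5,5,4) → sorted (1,3,4,5,5): b_2=3>2, not a PF.
5^5 − 1296 = 3125 − 1296 = 1829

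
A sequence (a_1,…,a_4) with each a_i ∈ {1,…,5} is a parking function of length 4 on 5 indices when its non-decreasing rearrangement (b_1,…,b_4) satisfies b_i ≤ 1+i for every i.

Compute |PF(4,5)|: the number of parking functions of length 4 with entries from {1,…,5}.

|PF(4,5)| = (5−4+1)·(5+1)^(4−1) = 2·216 = 432 (Konheim–Weiss)
E.g. (4,5,1,2) → sorted (1,2,4,5): b_i ≤ 1+i ∀i, a PF.

432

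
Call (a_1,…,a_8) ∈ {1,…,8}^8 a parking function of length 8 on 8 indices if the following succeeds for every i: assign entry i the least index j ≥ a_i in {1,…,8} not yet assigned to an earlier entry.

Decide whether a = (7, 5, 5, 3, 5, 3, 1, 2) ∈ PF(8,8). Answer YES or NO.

YES

Order a: b = (1, 2, 3, 3, 5, 5, 5, 7).
  b_1=1 ≤ 1
  b_2=2 ≤ 2
  b_3=3 ≤ 3
  b_4=3 ≤ 4
  b_5=5 ≤ 5
  b_6=5 ≤ 6
  b_7=5 ≤ 7
  b_8=7 ≤ 8
All bounds hold ⇒ YES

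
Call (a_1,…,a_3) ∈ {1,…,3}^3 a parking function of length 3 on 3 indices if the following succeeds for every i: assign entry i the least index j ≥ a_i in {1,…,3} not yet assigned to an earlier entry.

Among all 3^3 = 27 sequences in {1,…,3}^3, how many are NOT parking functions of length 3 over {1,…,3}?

11

|PF(3,3)| = (4−3)·4^(3−1) = 1·16 = 16 (Konheim–Weiss)
E.g. (3,3,2) → sorted (2,3,3): b_1=2>1, not a PF.
3^3 − 16 = 27 − 16 = 11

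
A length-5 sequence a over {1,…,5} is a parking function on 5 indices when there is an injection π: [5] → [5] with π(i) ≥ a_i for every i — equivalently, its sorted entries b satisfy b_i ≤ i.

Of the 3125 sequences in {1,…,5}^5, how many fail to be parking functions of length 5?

|PF| = 1·6^4 = 1·1296 = 1296 (Pollak)
One tuple (4,3,3,4,5) → sorted (3,3,4,4,5): b_1=3>1, not a PF.
5^5 − 1296 = 3125 − 1296 = 1829

1829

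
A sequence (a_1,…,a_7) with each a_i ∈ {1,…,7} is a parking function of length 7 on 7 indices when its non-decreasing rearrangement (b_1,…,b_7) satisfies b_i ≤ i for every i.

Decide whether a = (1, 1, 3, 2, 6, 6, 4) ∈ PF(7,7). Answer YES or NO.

YES

Rearranged: b = (1, 1, 2, 3, 4, 6, 6).
  b_1=1 ≤ 1
  b_2=1 ≤ 2
  b_3=2 ≤ 3
  b_4=3 ≤ 4
  b_5=4 ≤ 5
  b_6=6 ≤ 6
  b_7=6 ≤ 7
All bounds hold ⇒ YES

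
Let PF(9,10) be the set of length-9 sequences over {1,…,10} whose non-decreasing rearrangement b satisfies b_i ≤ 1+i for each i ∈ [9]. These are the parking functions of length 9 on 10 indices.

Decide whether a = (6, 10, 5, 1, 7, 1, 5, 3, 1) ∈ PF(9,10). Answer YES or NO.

YES

Sorted: b = (1, 1, 1, 3, 5, 5, 6, 7, 10).
  b_1=1 ≤ 2
  b_2=1 ≤ 3
  b_3=1 ≤ 4
  b_4=3 ≤ 5
  b_5=5 ≤ 6
  b_6=5 ≤ 7
  b_7=6 ≤ 8
  b_8=7 ≤ 9
  b_9=10 ≤ 10
All bounds hold ⇒ YES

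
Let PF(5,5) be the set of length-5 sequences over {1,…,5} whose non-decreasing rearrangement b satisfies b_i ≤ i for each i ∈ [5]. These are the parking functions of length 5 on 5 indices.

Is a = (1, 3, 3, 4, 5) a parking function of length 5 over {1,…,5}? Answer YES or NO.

NO

Sorted: b = (1, 3, 3, 4, 5).
  b_1=1 ≤ 1
  b_2=3 > 2
  fails at i=2 ⇒ NO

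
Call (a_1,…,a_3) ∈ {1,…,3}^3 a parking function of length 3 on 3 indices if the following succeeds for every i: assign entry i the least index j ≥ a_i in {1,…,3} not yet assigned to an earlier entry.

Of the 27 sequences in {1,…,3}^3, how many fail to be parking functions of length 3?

Count = 1·4^2 = 1 · 16 = 16 (Konheim–Weiss)
Example (1,3,3) → sorted (1,3,3): b_2=3>2, not a PF.
3^3 − 16 = 27 − 16 = 11

11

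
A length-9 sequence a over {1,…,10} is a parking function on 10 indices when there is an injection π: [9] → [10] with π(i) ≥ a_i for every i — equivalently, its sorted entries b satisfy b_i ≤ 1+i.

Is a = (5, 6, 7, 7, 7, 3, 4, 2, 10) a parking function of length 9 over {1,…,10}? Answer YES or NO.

YES

Rearranged: b = (2, 3, 4, 5, 6, 7, 7, 7, 10).
  b_1=2 ≤ 2
  b_2=3 ≤ 3
  b_3=4 ≤ 4
  b_4=5 ≤ 5
  b_5=6 ≤ 6
  b_6=7 ≤ 7
  b_7=7 ≤ 8
  b_8=7 ≤ 9
  b_9=10 ≤ 10
All bounds hold ⇒ YES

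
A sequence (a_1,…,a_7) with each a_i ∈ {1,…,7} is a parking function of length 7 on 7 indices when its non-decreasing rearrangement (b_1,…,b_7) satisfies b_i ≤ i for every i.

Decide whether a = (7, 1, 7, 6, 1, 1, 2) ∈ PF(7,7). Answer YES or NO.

NO

Sorted: b = (1, 1, 1, 2, 6, 7, 7).
  b_1=1 ≤ 1
  b_2=1 ≤ 2
  b_3=1 ≤ 3
  b_4=2 ≤ 4
  b_5=6 > 5
  fails at i=5 ⇒ NO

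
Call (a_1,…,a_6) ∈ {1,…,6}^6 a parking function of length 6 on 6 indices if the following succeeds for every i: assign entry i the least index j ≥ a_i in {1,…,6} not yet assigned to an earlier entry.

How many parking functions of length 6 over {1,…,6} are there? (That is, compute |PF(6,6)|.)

16807

|PF(6,6)| = 1·7^5 = 1·16807 = 16807
E.g. (1,1,6,3,1,3) → sorted (1,1,1,3,3,6): b_i ≤ i ∀i, a PF.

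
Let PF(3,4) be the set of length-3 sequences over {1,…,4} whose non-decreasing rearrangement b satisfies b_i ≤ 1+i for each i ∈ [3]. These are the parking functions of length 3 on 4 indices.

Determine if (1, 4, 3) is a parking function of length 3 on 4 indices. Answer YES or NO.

Order a: b = (1, 3, 4).
  b_1=1 ≤ 2
  b_2=3 ≤ 3
  b_3=4 ≤ 4
All bounds hold ⇒ YES

YES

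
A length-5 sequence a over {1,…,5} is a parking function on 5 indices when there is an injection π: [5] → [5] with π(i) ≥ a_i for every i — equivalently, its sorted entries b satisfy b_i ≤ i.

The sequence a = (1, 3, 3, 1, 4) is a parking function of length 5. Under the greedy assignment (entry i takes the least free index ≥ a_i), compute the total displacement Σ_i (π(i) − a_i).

Σπ = 5·6/2 = 15 (π permutes [5]); Σa = 1+3+3+1+4 = 12; disp = 15−12 = 3.

3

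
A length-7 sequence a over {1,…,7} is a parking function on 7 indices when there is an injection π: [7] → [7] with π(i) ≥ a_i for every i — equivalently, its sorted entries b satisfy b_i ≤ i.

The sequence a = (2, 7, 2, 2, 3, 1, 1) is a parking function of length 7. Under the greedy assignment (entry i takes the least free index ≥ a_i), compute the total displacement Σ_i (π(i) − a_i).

Σπ = 7·8/2 = 28 (π permutes [7]); Σa = 2+7+2+2+3+1+1 = 18; disp = 28−18 = 10.

10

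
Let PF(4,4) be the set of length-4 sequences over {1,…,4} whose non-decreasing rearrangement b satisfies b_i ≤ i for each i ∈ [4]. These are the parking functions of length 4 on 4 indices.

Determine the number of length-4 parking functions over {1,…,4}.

125

Count = (4−4+1)·(4+1)^(4−1) = 1·125 = 125 [KW]
Check (2,1,2,2) → sorted (1,2,2,2): b_i ≤ i ∀i, a PF.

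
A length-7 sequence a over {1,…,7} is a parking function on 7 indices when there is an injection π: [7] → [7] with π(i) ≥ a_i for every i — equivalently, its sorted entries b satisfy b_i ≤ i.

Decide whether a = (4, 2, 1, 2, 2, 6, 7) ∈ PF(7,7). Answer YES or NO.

YES

Rearranged: b = (1, 2, 2, 2, 4, 6, 7).
  b_1=1 ≤ 1
  b_2=2 ≤ 2
  b_3=2 ≤ 3
  b_4=2 ≤ 4
  b_5=4 ≤ 5
  b_6=6 ≤ 6
  b_7=7 ≤ 7
All bounds hold ⇒ YES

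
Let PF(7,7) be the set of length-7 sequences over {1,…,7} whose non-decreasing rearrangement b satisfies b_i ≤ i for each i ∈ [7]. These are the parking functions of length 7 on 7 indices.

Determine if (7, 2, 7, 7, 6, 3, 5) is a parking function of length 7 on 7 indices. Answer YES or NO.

Order a: b = (2, 3, 5, 6, 7, 7, 7).
  b_1=2 > 1
  fails at i=1 ⇒ NO

NO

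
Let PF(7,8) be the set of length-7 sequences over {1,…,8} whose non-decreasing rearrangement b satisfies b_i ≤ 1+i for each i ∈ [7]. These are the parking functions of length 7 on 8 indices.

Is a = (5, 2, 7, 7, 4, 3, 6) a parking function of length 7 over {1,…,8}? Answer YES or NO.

YES

Sorted: b = (2, 3, 4, 5, 6, 7, 7).
  b_1=2 ≤ 2
  b_2=3 ≤ 3
  b_3=4 ≤ 4
  b_4=5 ≤ 5
  b_5=6 ≤ 6
  b_6=7 ≤ 7
  b_7=7 ≤ 8
All bounds hold ⇒ YES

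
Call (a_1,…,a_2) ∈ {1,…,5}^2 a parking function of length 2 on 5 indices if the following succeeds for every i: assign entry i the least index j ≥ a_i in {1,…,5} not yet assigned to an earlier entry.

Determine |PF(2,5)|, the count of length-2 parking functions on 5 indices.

24

|PF(2,5)| = (5+1−2)·(5+1)^{2−1} = 4·6 = 24 (Pollak)
Check (1,1) → sorted (1,1): b_i ≤ 3+i ∀i, a PF.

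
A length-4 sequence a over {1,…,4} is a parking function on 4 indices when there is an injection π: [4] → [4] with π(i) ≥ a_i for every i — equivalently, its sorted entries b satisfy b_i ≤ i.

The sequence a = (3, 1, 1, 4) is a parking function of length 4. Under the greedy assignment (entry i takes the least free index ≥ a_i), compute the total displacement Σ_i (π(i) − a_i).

Σπ = 4·5/2 = 10 (π permutes [4]); Σa = 3+1+1+4 = 9; disp = 10−9 = 1.

1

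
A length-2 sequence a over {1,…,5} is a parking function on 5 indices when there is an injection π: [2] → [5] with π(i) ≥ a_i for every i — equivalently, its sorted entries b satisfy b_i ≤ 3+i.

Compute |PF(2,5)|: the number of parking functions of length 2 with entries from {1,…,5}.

|PF| = 4·6^1 = 4 · 6 = 24 (Pollak)
Example (2,5) → sorted (2,5): b_i ≤ 3+i ∀i, a PF.

24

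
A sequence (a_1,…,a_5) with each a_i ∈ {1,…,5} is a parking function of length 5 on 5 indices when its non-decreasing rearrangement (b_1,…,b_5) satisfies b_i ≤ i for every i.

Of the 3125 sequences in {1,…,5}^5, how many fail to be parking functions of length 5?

1829

|PF(5,5)| = (5+1−5)·(5+1)^{5−1} = 1 · 1296 = 1296 (Konheim–Weiss)
Example (4,4,5,3,3) → sorted (3,3,4,4,5): b_1=3>1, not a PF.
So 3125 − 1296 = 1829 fail.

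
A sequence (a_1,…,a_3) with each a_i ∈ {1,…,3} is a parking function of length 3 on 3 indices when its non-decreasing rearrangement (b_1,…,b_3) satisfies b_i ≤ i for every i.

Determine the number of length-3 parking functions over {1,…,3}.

|PF| = (3−3+1)·(3+1)^(3−1) = 1·16 = 16 (Pollak)
Example (3,1,1) → sorted (1,1,3): b_i ≤ i ∀i, a PF.

16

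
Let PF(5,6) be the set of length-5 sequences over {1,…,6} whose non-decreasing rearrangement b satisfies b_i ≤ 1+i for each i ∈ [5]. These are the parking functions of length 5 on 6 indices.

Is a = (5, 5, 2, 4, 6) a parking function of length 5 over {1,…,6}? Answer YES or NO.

NO

Rearranged: b = (2, 4, 5, 5, 6).
  b_1=2 ≤ 2
  b_2=4 > 3
  fails at i=2 ⇒ NO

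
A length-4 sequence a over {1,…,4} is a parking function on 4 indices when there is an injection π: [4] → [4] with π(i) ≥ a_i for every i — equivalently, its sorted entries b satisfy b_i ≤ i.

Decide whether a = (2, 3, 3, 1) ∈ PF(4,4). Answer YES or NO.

Sorted: b = (1, 2, 3, 3).
  b_1=1 ≤ 1
  b_2=2 ≤ 2
  b_3=3 ≤ 3
  b_4=3 ≤ 4
All bounds hold ⇒ YES

YES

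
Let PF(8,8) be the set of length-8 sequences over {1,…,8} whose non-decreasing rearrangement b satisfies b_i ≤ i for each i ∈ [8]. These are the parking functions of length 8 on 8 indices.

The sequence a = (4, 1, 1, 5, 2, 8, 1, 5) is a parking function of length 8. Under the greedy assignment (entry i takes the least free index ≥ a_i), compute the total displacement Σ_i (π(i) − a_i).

9

Σπ = 8·9/2 = 36 (π permutes [8]); Σa = 4+1+1+5+2+8+1+5 = 27; disp = 36−27 = 9.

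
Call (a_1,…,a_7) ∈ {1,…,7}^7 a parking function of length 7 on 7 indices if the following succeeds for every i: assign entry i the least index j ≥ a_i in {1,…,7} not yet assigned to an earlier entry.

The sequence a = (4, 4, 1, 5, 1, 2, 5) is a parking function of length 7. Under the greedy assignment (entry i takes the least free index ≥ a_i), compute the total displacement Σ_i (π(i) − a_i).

6

Σπ = 7·8/2 = 28 (π permutes [7]); Σa = 4+4+1+5+1+2+5 = 22; disp = 28−22 = 6.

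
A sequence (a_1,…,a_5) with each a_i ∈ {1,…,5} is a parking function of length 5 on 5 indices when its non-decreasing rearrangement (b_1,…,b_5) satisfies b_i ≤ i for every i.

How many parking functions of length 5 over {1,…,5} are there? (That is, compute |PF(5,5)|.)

|PF| = 1·6^4 = 1 · 1296 = 1296
One tuple (1,2,5,4,3) → sorted (1,2,3,4,5): b_i ≤ i ∀i, a PF.

1296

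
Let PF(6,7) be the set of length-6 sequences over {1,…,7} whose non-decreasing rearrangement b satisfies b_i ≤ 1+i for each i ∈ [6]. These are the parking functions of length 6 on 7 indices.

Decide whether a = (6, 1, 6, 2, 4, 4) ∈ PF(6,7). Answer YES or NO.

Order a: b = (1, 2, 4, 4, 6, 6).
  b_1=1 ≤ 2
  b_2=2 ≤ 3
  b_3=4 ≤ 4
  b_4=4 ≤ 5
  b_5=6 ≤ 6
  b_6=6 ≤ 7
All bounds hold ⇒ YES

YES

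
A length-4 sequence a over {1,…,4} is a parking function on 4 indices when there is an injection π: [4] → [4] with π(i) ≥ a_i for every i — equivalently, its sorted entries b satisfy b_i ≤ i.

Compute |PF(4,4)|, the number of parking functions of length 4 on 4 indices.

|PF| = 1·5^3 = 1×125 = 125
E.g. (2,3,3,1) → sorted (1,2,3,3): b_i ≤ i ∀i, a PF.

125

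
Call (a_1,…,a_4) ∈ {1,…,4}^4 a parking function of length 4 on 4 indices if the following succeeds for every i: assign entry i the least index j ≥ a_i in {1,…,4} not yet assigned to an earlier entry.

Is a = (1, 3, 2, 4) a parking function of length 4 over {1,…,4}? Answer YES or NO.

YES

Sorted: b = (1, 2, 3, 4).
  b_1=1 ≤ 1
  b_2=2 ≤ 2
  b_3=3 ≤ 3
  b_4=4 ≤ 4
All bounds hold ⇒ YES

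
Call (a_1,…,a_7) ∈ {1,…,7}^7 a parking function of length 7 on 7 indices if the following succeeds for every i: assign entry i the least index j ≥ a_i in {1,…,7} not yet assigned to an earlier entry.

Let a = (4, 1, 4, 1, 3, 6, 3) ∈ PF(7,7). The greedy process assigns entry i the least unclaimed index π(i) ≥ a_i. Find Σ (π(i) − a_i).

Σπ = 7·8/2 = 28 (π permutes [7]); Σa = 4+1+4+1+3+6+3 = 22; disp = 28−22 = 6.

6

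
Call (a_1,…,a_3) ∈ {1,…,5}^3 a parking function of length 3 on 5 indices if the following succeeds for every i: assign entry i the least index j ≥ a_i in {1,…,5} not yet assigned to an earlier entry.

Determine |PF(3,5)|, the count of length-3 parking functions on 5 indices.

108

#PF = 3·6^2 = 3·36 = 108 (Pollak)
One tuple (3,4,3) → sorted (3,3,4): b_i ≤ 2+i ∀i, a PF.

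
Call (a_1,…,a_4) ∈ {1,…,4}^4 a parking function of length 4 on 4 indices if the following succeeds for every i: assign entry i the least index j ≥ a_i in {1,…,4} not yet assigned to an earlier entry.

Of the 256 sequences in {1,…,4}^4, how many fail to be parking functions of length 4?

|PF(4,4)| = 1·5^3 = 1 · 125 = 125 (Pollak)
Check (4,4,4,2) → sorted (2,4,4,4): b_1=2>1, not a PF.
4^4 − 125 = 256 − 125 = 131

131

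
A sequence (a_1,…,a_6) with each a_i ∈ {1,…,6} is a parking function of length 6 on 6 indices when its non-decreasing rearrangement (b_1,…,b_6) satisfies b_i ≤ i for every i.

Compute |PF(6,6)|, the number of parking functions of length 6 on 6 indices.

Count = (7−6)·7^(6−1) = 1×16807 = 16807
Check (2,3,4,3,4,1) → sorted (1,2,3,3,4,4): b_i ≤ i ∀i, a PF.

16807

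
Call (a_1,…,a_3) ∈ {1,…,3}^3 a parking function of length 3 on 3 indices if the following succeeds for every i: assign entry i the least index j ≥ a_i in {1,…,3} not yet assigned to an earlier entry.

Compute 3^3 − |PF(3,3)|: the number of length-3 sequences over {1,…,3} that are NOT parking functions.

|PF(3,3)| = 1·4^2 = 1·16 = 16
E.g. (2,3,3) → sorted (2,3,3): b_1=2>1, not a PF.
Total 27; non-PF = 27−16 = 11

11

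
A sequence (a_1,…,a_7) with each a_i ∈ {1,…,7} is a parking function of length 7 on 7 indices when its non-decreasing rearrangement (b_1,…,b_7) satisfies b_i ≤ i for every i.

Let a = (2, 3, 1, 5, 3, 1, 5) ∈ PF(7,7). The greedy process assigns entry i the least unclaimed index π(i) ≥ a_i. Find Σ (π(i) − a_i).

8

Σπ(i) = 1+…+7 = 28; Σa = 2+3+1+5+3+1+5 = 20; disp = 28−20 = 8.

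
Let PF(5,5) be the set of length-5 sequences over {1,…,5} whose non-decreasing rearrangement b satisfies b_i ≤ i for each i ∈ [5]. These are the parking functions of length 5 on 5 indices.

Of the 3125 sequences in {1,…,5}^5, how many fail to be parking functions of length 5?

1829

|PF(5,5)| = (5+1−5)·(5+1)^{5−1} = 1·1296 = 1296
One tuple (5,3,4,5,1) → sorted (1,3,4,5,5): b_2=3>2, not a PF.
So 3125 − 1296 = 1829 fail.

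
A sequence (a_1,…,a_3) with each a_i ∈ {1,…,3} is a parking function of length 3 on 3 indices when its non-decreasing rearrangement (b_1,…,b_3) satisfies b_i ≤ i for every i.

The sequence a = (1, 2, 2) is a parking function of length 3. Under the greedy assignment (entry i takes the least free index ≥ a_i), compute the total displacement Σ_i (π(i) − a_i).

Σπ = 3·4/2 = 6 (π permutes [3]); Σa = 1+2+2 = 5; disp = 6−5 = 1.

1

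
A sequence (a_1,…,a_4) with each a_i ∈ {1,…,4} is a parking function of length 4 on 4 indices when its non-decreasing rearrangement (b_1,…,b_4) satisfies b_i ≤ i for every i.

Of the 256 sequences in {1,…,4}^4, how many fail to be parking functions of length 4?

131

Count = (5−4)·5^(4−1) = 1×125 = 125
One tuple (4,4,3,4) → sorted (3,4,4,4): b_1=3>1, not a PF.
So 256 − 125 = 131 fail.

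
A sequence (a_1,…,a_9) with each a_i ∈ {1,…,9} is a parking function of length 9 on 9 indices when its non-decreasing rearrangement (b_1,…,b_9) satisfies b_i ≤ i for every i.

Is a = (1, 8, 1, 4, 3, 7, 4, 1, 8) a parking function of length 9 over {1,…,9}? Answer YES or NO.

Sorted: b = (1, 1, 1, 3, 4, 4, 7, 8, 8).
  b_1=1 ≤ 1
  b_2=1 ≤ 2
  b_3=1 ≤ 3
  b_4=3 ≤ 4
  b_5=4 ≤ 5
  b_6=4 ≤ 6
  b_7=7 ≤ 7
  b_8=8 ≤ 8
  b_9=8 ≤ 9
All bounds hold ⇒ YES

YES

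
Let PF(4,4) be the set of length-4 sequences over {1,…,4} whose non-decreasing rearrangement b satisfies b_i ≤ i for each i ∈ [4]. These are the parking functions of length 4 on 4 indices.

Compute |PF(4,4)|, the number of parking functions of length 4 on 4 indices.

|PF(4,4)| = (5−4)·5^(4−1) = 1 · 125 = 125
E.g. (2,2,3,1) → sorted (1,2,2,3): b_i ≤ i ∀i, a PF.

125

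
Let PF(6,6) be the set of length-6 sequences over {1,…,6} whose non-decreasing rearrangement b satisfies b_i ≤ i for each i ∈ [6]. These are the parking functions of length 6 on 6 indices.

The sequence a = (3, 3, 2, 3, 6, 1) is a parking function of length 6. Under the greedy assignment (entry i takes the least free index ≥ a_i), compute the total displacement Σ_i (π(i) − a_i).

Σπ = 21 ({1..6} each once); Σa = 3+3+2+3+6+1 = 18; disp = 21−18 = 3.

3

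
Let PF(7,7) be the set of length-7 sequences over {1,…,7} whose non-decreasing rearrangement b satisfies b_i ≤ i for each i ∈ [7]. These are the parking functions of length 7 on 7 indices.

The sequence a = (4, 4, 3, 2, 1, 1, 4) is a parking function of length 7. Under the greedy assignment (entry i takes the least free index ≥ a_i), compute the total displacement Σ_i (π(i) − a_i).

Σπ = 28 ({1..7} each once); Σa = 4+4+3+2+1+1+4 = 19; disp = 28−19 = 9.

9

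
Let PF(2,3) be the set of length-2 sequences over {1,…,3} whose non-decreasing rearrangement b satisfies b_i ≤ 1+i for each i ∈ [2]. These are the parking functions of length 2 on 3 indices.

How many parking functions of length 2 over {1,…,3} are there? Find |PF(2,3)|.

8

Count = (3−2+1)·(3+1)^(2−1) = 2 · 4 = 8 [KW]
Check (2,1) → sorted (1,2): b_i ≤ 1+i ∀i, a PF.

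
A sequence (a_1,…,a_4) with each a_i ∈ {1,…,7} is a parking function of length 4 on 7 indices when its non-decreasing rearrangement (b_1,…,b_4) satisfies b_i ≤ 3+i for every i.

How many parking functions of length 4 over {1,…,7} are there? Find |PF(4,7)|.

#PF = (7+1−4)·(7+1)^{4−1} = 4 · 512 = 2048
Check (2,6,5,1) → sorted (1,2,5,6): b_i ≤ 3+i ∀i, a PF.

2048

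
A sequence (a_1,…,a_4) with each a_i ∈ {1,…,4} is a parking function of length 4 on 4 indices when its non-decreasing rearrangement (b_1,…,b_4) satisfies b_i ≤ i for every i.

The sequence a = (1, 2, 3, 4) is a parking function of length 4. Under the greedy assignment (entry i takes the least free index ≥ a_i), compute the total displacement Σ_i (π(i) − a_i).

Σπ = 10 ({1..4} each once); Σa = 1+2+3+4 = 10; disp = 10−10 = 0.

0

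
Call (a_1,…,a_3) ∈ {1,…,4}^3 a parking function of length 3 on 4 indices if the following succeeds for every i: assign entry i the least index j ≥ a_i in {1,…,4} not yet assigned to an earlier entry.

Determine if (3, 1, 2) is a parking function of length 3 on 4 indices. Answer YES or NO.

Sorted: b = (1, 2, 3).
  b_1=1 ≤ 2
  b_2=2 ≤ 3
  b_3=3 ≤ 4
All bounds hold ⇒ YES

YES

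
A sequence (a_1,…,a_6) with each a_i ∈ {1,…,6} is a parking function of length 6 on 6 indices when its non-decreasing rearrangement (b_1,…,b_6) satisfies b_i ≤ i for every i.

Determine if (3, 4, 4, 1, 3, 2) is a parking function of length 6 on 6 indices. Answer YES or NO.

YES

Sorted: b = (1, 2, 3, 3, 4, 4).
  b_1=1 ≤ 1
  b_2=2 ≤ 2
  b_3=3 ≤ 3
  b_4=3 ≤ 4
  b_5=4 ≤ 5
  b_6=4 ≤ 6
All bounds hold ⇒ YES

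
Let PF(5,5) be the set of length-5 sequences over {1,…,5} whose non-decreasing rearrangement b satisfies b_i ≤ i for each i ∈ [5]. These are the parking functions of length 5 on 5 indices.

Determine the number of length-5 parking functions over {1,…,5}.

|PF(5,5)| = (6−5)·6^(5−1) = 1·1296 = 1296
Example (4,1,1,3,5) → sorted (1,1,3,4,5): b_i ≤ i ∀i, a PF.

1296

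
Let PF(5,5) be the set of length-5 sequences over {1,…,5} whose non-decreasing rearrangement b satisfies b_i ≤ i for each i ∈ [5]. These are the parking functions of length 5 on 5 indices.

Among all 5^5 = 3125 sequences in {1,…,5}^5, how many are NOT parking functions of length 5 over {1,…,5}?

1829

|PF(5,5)| = 1·6^4 = 1×1296 = 1296 [KW]
Check (2,2,4,5,5) → sorted (2,2,4,5,5): b_1=2>1, not a PF.
Total 3125; non-PF = 3125−1296 = 1829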